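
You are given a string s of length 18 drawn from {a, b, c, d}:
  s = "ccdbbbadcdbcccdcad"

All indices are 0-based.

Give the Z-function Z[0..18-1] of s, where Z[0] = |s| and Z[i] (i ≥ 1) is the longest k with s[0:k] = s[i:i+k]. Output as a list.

Z[0]=18
i=1: outside box; Z[1]=1 extend→box=[1,2)
i=2: outside box; Z[2]=0
i=3: outside box; Z[3]=0
i=4: outside box; Z[4]=0
i=5: outside box; Z[5]=0
i=6: outside box; Z[6]=0
i=7: outside box; Z[7]=0
i=8: outside box; Z[8]=1 extend→box=[8,9)
i=9: outside box; Z[9]=0
i=10: outside box; Z[10]=0
i=11: outside box; Z[11]=2 extend→box=[11,13)
i=12: min(r-i=1, Z[1]=1)=1; Z[12]=3 extend→box=[12,15)
i=13: min(r-i=2, Z[1]=1)=1; Z[13]=1
i=14: min(r-i=1, Z[2]=0)=0; Z[14]=0
i=15: outside box; Z[15]=1 extend→box=[15,16)
i=16: outside box; Z[16]=0
i=17: outside box; Z[17]=0

[18, 1, 0, 0, 0, 0, 0, 0, 1, 0, 0, 2, 3, 1, 0, 1, 0, 0]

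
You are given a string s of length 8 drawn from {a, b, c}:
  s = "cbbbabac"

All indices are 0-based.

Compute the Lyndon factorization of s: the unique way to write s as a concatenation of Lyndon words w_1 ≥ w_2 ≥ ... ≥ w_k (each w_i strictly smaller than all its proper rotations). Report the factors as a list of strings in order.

["c", "b", "b", "b", "abac"]

emit factor 1: 'c' (i=0, period=1)
emit factor 2: 'b' (i=1, period=1)
emit factor 3: 'b' (i=2, period=1)
emit factor 4: 'b' (i=3, period=1)
emit factor 5: 'abac' (i=4, period=4)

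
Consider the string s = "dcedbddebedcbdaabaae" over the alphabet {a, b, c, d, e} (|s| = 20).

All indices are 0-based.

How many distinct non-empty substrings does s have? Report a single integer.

rank→(start, suffix):
  0 → (14, 'aabaae')
  1 → (17, 'aae')
  2 → (15, 'abaae')
  3 → (18, 'ae')
  4 → (16, 'baae')
  5 → (12, 'bdaabaae')
  6 → (4, 'bddebedcbdaabaae')
  7 → (8, 'bedcbdaabaae')
  8 → (11, 'cbdaabaae')
  9 → (1, 'cedbddebedcbdaabaae')
  10 → (13, 'daabaae')
  11 → (3, 'dbddebedcbdaabaae')
  12 → (10, 'dcbdaabaae')
  13 → (0, 'dcedbddebedcbdaabaae')
  14 → (5, 'ddebedcbdaabaae')
  15 → (6, 'debedcbdaabaae')
  16 → (19, 'e')
  17 → (7, 'ebedcbdaabaae')
  18 → (2, 'edbddebedcbdaabaae')
  19 → (9, 'edcbdaabaae')

SA = [14, 17, 15, 18, 16, 12, 4, 8, 11, 1, 13, 3, 10, 0, 5, 6, 19, 7, 2, 9]
i: (SA[i-1],SA[i]) lcp shared
  1: (14,17) 2 'aa'
  2: (17,15) 1 'a'
  3: (15,18) 1 'a'
  4: (18,16) 0 ''
  5: (16,12) 1 'b'
  6: (12,4) 2 'bd'
  7: (4,8) 1 'b'
  8: (8,11) 0 ''
  9: (11,1) 1 'c'
  10: (1,13) 0 ''
  11: (13,3) 1 'd'
  12: (3,10) 1 'd'
  13: (10,0) 2 'dc'
  14: (0,5) 1 'd'
  15: (5,6) 1 'd'
  16: (6,19) 0 ''
  17: (19,7) 1 'e'
  18: (7,2) 1 'e'
  19: (2,9) 2 'ed'

n(n+1)/2 = 20·21/2 = 210
Σ LCP = 0 + 2 + 1 + 1 + 0 + 1 + 2 + 1 + 0 + 1 + 0 + 1 + 1 + 2 + 1 + 1 + 0 + 1 + 1 + 2 = 19
distinct = 210 − 19 = 191

191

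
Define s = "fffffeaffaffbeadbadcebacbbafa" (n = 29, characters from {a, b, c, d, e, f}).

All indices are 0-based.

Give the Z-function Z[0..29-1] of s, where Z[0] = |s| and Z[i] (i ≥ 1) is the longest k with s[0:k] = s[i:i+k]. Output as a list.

Z[0]=29
i=1: i≥r, start 0; Z[1]=4 extend→box=[1,5)
i=2: min(r-i=3, Z[1]=4)=3; Z[2]=3
i=3: min(r-i=2, Z[2]=3)=2; Z[3]=2
i=4: min(r-i=1, Z[3]=2)=1; Z[4]=1
i=5: i≥r, start 0; Z[5]=0
i=6: i≥r, start 0; Z[6]=0
i=7: i≥r, start 0; Z[7]=2 extend→box=[7,9)
i=8: min(r-i=1, Z[1]=4)=1; Z[8]=1
i=9: i≥r, start 0; Z[9]=0
i=10: i≥r, start 0; Z[10]=2 extend→box=[10,12)
i=11: min(r-i=1, Z[1]=4)=1; Z[11]=1
i=12: i≥r, start 0; Z[12]=0
i=13: i≥r, start 0; Z[13]=0
i=14: i≥r, start 0; Z[14]=0
i=15: i≥r, start 0; Z[15]=0
i=16: i≥r, start 0; Z[16]=0
i=17: i≥r, start 0; Z[17]=0
i=18: i≥r, start 0; Z[18]=0
i=19: i≥r, start 0; Z[19]=0
i=20: i≥r, start 0; Z[20]=0
i=21: i≥r, start 0; Z[21]=0
i=22: i≥r, start 0; Z[22]=0
i=23: i≥r, start 0; Z[23]=0
i=24: i≥r, start 0; Z[24]=0
i=25: i≥r, start 0; Z[25]=0
i=26: i≥r, start 0; Z[26]=0
i=27: i≥r, start 0; Z[27]=1 extend→box=[27,28)
i=28: i≥r, start 0; Z[28]=0

[29, 4, 3, 2, 1, 0, 0, 2, 1, 0, 2, 1, 0, 0, 0, 0, 0, 0, 0, 0, 0, 0, 0, 0, 0, 0, 0, 1, 0]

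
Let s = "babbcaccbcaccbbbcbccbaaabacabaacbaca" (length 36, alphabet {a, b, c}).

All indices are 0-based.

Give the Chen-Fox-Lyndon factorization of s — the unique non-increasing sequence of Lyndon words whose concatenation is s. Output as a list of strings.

["b", "abbcaccbcaccbbbcbccb", "aaabacabaacbac", "a"]

emit factor 1: 'b' (i=0, period=1)
emit factor 2: 'abbcaccbcaccbbbcbccb' (i=1, period=20)
emit factor 3: 'aaabacabaacbac' (i=21, period=14)
emit factor 4: 'a' (i=35, period=1)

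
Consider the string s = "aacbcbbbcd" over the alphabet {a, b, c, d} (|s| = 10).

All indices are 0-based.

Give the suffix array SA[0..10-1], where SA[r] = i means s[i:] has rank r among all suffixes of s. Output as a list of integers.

rank→(start, suffix):
  0 → (0, 'aacbcbbbcd')
  1 → (1, 'acbcbbbcd')
  2 → (5, 'bbbcd')
  3 → (6, 'bbcd')
  4 → (3, 'bcbbbcd')
  5 → (7, 'bcd')
  6 → (4, 'cbbbcd')
  7 → (2, 'cbcbbbcd')
  8 → (8, 'cd')
  9 → (9, 'd')

[0, 1, 5, 6, 3, 7, 4, 2, 8, 9]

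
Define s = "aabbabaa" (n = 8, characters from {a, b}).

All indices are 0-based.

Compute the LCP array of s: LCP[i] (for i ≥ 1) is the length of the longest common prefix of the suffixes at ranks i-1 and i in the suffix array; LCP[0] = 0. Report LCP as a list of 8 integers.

[0, 1, 2, 1, 2, 0, 2, 1]

sorted suffixes:
  #0 SA[0]=7  'a'
  #1 SA[1]=6  'aa'
  #2 SA[2]=0  'aabbabaa'
  #3 SA[3]=4  'abaa'
  #4 SA[4]=1  'abbabaa'
  #5 SA[5]=5  'baa'
  #6 SA[6]=3  'babaa'
  #7 SA[7]=2  'bbabaa'

SA = [7, 6, 0, 4, 1, 5, 3, 2]
i: (SA[i-1],SA[i]) lcp shared
  1: (7,6) 1 'a'
  2: (6,0) 2 'aa'
  3: (0,4) 1 'a'
  4: (4,1) 2 'ab'
  5: (1,5) 0 ''
  6: (5,3) 2 'ba'
  7: (3,2) 1 'b'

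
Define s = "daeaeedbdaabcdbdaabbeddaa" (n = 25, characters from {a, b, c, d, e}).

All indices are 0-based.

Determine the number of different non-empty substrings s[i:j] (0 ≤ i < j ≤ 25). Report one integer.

rank→(start, suffix):
  0 → (24, 'a')
  1 → (23, 'aa')
  2 → (16, 'aabbeddaa')
  3 → (9, 'aabcdbdaabbeddaa')
  4 → (17, 'abbeddaa')
  5 → (10, 'abcdbdaabbeddaa')
  6 → (1, 'aeaeedbdaabcdbdaabbeddaa')
  7 → (3, 'aeedbdaabcdbdaabbeddaa')
  8 → (18, 'bbeddaa')
  9 → (11, 'bcdbdaabbeddaa')
  10 → (14, 'bdaabbeddaa')
  11 → (7, 'bdaabcdbdaabbeddaa')
  12 → (19, 'beddaa')
  13 → (12, 'cdbdaabbeddaa')
  14 → (22, 'daa')
  15 → (15, 'daabbeddaa')
  16 → (8, 'daabcdbdaabbeddaa')
  17 → (0, 'daeaeedbdaabcdbdaabbeddaa')
  18 → (13, 'dbdaabbeddaa')
  19 → (6, 'dbdaabcdbdaabbeddaa')
  20 → (21, 'ddaa')
  21 → (2, 'eaeedbdaabcdbdaabbeddaa')
  22 → (5, 'edbdaabcdbdaabbeddaa')
  23 → (20, 'eddaa')
  24 → (4, 'eedbdaabcdbdaabbeddaa')

SA = [24, 23, 16, 9, 17, 10, 1, 3, 18, 11, 14, 7, 19, 12, 22, 15, 8, 0, 13, 6, 21, 2, 5, 20, 4]
rank  pair      lcp
   1  s[24:],s[23:]  1  'a'
   2  s[23:],s[16:]  2  'aa'
   3  s[16:],s[9:]  3  'aab'
   4  s[9:],s[17:]  1  'a'
   5  s[17:],s[10:]  2  'ab'
   6  s[10:],s[1:]  1  'a'
   7  s[1:],s[3:]  2  'ae'
   8  s[3:],s[18:]  0  ''
   9  s[18:],s[11:]  1  'b'
  10  s[11:],s[14:]  1  'b'
  11  s[14:],s[7:]  5  'bdaab'
  12  s[7:],s[19:]  1  'b'
  13  s[19:],s[12:]  0  ''
  14  s[12:],s[22:]  0  ''
  15  s[22:],s[15:]  3  'daa'
  16  s[15:],s[8:]  4  'daab'
  17  s[8:],s[0:]  2  'da'
  18  s[0:],s[13:]  1  'd'
  19  s[13:],s[6:]  6  'dbdaab'
  20  s[6:],s[21:]  1  'd'
  21  s[21:],s[2:]  0  ''
  22  s[2:],s[5:]  1  'e'
  23  s[5:],s[20:]  2  'ed'
  24  s[20:],s[4:]  1  'e'

n(n+1)/2 = 25·26/2 = 325
Σ LCP = 0 + 1 + 2 + 3 + 1 + 2 + 1 + 2 + 0 + 1 + 1 + 5 + 1 + 0 + 0 + 3 + 4 + 2 + 1 + 6 + 1 + 0 + 1 + 2 + 1 = 41
distinct = 325 − 41 = 284

284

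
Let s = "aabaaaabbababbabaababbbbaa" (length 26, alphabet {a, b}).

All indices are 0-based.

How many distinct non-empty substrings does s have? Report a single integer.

rank | idx | suffix
   0 |  25 | a
   1 |  24 | aa
   2 |   3 | aaaabbababbabaababbbbaa
   3 |   4 | aaabbababbabaababbbbaa
   4 |   0 | aabaaaabbababbabaababbbbaa
   5 |  16 | aababbbbaa
   6 |   5 | aabbababbabaababbbbaa
   7 |   1 | abaaaabbababbabaababbbbaa
   8 |  14 | abaababbbbaa
   9 |   9 | ababbabaababbbbaa
  10 |  17 | ababbbbaa
  11 |  11 | abbabaababbbbaa
  12 |   6 | abbababbabaababbbbaa
  13 |  19 | abbbbaa
  14 |  23 | baa
  15 |   2 | baaaabbababbabaababbbbaa
  16 |  15 | baababbbbaa
  17 |  13 | babaababbbbaa
  18 |   8 | bababbabaababbbbaa
  19 |  10 | babbabaababbbbaa
  20 |  18 | babbbbaa
  21 |  22 | bbaa
  22 |  12 | bbabaababbbbaa
  23 |   7 | bbababbabaababbbbaa
  24 |  21 | bbbaa
  25 |  20 | bbbbaa

SA = [25, 24, 3, 4, 0, 16, 5, 1, 14, 9, 17, 11, 6, 19, 23, 2, 15, 13, 8, 10, 18, 22, 12, 7, 21, 20]
[i] adj suffixes → lcp
  [1] 25/24 → 1 ('a')
  [2] 24/3 → 2 ('aa')
  [3] 3/4 → 3 ('aaa')
  [4] 4/0 → 2 ('aa')
  [5] 0/16 → 4 ('aaba')
  [6] 16/5 → 3 ('aab')
  [7] 5/1 → 1 ('a')
  [8] 1/14 → 4 ('abaa')
  [9] 14/9 → 3 ('aba')
  [10] 9/17 → 5 ('ababb')
  [11] 17/11 → 2 ('ab')
  [12] 11/6 → 6 ('abbaba')
  [13] 6/19 → 3 ('abb')
  [14] 19/23 → 0 ('')
  [15] 23/2 → 3 ('baa')
  [16] 2/15 → 3 ('baa')
  [17] 15/13 → 2 ('ba')
  [18] 13/8 → 4 ('baba')
  [19] 8/10 → 3 ('bab')
  [20] 10/18 → 4 ('babb')
  [21] 18/22 → 1 ('b')
  [22] 22/12 → 3 ('bba')
  [23] 12/7 → 5 ('bbaba')
  [24] 7/21 → 2 ('bb')
  [25] 21/20 → 3 ('bbb')

n(n+1)/2 = 26·27/2 = 351
Σ LCP = 0 + 1 + 2 + 3 + 2 + 4 + 3 + 1 + 4 + 3 + 5 + 2 + 6 + 3 + 0 + 3 + 3 + 2 + 4 + 3 + 4 + 1 + 3 + 5 + 2 + 3 = 72
distinct = 351 − 72 = 279

279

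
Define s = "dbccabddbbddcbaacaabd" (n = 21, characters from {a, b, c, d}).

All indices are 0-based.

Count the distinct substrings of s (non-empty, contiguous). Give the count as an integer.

205

sorted suffixes:
  #0 SA[0]=17  'aabd'
  #1 SA[1]=14  'aacaabd'
  #2 SA[2]=18  'abd'
  #3 SA[3]=4  'abddbbddcbaacaabd'
  #4 SA[4]=15  'acaabd'
  #5 SA[5]=13  'baacaabd'
  #6 SA[6]=8  'bbddcbaacaabd'
  #7 SA[7]=1  'bccabddbbddcbaacaabd'
  #8 SA[8]=19  'bd'
  #9 SA[9]=5  'bddbbddcbaacaabd'
  #10 SA[10]=9  'bddcbaacaabd'
  #11 SA[11]=16  'caabd'
  #12 SA[12]=3  'cabddbbddcbaacaabd'
  #13 SA[13]=12  'cbaacaabd'
  #14 SA[14]=2  'ccabddbbddcbaacaabd'
  #15 SA[15]=20  'd'
  #16 SA[16]=7  'dbbddcbaacaabd'
  #17 SA[17]=0  'dbccabddbbddcbaacaabd'
  #18 SA[18]=11  'dcbaacaabd'
  #19 SA[19]=6  'ddbbddcbaacaabd'
  #20 SA[20]=10  'ddcbaacaabd'

SA = [17, 14, 18, 4, 15, 13, 8, 1, 19, 5, 9, 16, 3, 12, 2, 20, 7, 0, 11, 6, 10]
[i] adj suffixes → lcp
  [1] 17/14 → 2 ('aa')
  [2] 14/18 → 1 ('a')
  [3] 18/4 → 3 ('abd')
  [4] 4/15 → 1 ('a')
  [5] 15/13 → 0 ('')
  [6] 13/8 → 1 ('b')
  [7] 8/1 → 1 ('b')
  [8] 1/19 → 1 ('b')
  [9] 19/5 → 2 ('bd')
  [10] 5/9 → 3 ('bdd')
  [11] 9/16 → 0 ('')
  [12] 16/3 → 2 ('ca')
  [13] 3/12 → 1 ('c')
  [14] 12/2 → 1 ('c')
  [15] 2/20 → 0 ('')
  [16] 20/7 → 1 ('d')
  [17] 7/0 → 2 ('db')
  [18] 0/11 → 1 ('d')
  [19] 11/6 → 1 ('d')
  [20] 6/10 → 2 ('dd')

n(n+1)/2 = 21·22/2 = 231
Σ LCP = 0 + 2 + 1 + 3 + 1 + 0 + 1 + 1 + 1 + 2 + 3 + 0 + 2 + 1 + 1 + 0 + 1 + 2 + 1 + 1 + 2 = 26
distinct = 231 − 26 = 205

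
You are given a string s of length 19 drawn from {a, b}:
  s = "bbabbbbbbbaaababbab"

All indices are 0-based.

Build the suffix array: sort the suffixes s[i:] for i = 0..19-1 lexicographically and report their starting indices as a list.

rank→(start, suffix):
  0 → (10, 'aaababbab')
  1 → (11, 'aababbab')
  2 → (17, 'ab')
  3 → (12, 'ababbab')
  4 → (14, 'abbab')
  5 → (2, 'abbbbbbbaaababbab')
  6 → (18, 'b')
  7 → (9, 'baaababbab')
  8 → (16, 'bab')
  9 → (13, 'babbab')
  10 → (1, 'babbbbbbbaaababbab')
  11 → (8, 'bbaaababbab')
  12 → (15, 'bbab')
  13 → (0, 'bbabbbbbbbaaababbab')
  14 → (7, 'bbbaaababbab')
  15 → (6, 'bbbbaaababbab')
  16 → (5, 'bbbbbaaababbab')
  17 → (4, 'bbbbbbaaababbab')
  18 → (3, 'bbbbbbbaaababbab')

[10, 11, 17, 12, 14, 2, 18, 9, 16, 13, 1, 8, 15, 0, 7, 6, 5, 4, 3]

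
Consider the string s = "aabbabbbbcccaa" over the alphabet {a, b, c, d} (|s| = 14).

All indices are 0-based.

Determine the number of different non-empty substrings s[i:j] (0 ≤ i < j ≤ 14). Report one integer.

86

rank→(start, suffix):
  0 → (13, 'a')
  1 → (12, 'aa')
  2 → (0, 'aabbabbbbcccaa')
  3 → (1, 'abbabbbbcccaa')
  4 → (4, 'abbbbcccaa')
  5 → (3, 'babbbbcccaa')
  6 → (2, 'bbabbbbcccaa')
  7 → (5, 'bbbbcccaa')
  8 → (6, 'bbbcccaa')
  9 → (7, 'bbcccaa')
  10 → (8, 'bcccaa')
  11 → (11, 'caa')
  12 → (10, 'ccaa')
  13 → (9, 'cccaa')

SA = [13, 12, 0, 1, 4, 3, 2, 5, 6, 7, 8, 11, 10, 9]
i: (SA[i-1],SA[i]) lcp shared
  1: (13,12) 1 'a'
  2: (12,0) 2 'aa'
  3: (0,1) 1 'a'
  4: (1,4) 3 'abb'
  5: (4,3) 0 ''
  6: (3,2) 1 'b'
  7: (2,5) 2 'bb'
  8: (5,6) 3 'bbb'
  9: (6,7) 2 'bb'
  10: (7,8) 1 'b'
  11: (8,11) 0 ''
  12: (11,10) 1 'c'
  13: (10,9) 2 'cc'

n(n+1)/2 = 14·15/2 = 105
Σ LCP = 0 + 1 + 2 + 1 + 3 + 0 + 1 + 2 + 3 + 2 + 1 + 0 + 1 + 2 = 19
distinct = 105 − 19 = 86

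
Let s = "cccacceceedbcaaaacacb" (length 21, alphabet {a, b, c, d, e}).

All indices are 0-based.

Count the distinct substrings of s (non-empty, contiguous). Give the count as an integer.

204

sorted suffixes:
  #0 SA[0]=13  'aaaacacb'
  #1 SA[1]=14  'aaacacb'
  #2 SA[2]=15  'aacacb'
  #3 SA[3]=16  'acacb'
  #4 SA[4]=18  'acb'
  #5 SA[5]=3  'acceceedbcaaaacacb'
  #6 SA[6]=20  'b'
  #7 SA[7]=11  'bcaaaacacb'
  #8 SA[8]=12  'caaaacacb'
  #9 SA[9]=17  'cacb'
  #10 SA[10]=2  'cacceceedbcaaaacacb'
  #11 SA[11]=19  'cb'
  #12 SA[12]=1  'ccacceceedbcaaaacacb'
  #13 SA[13]=0  'cccacceceedbcaaaacacb'
  #14 SA[14]=4  'cceceedbcaaaacacb'
  #15 SA[15]=5  'ceceedbcaaaacacb'
  #16 SA[16]=7  'ceedbcaaaacacb'
  #17 SA[17]=10  'dbcaaaacacb'
  #18 SA[18]=6  'eceedbcaaaacacb'
  #19 SA[19]=9  'edbcaaaacacb'
  #20 SA[20]=8  'eedbcaaaacacb'

SA = [13, 14, 15, 16, 18, 3, 20, 11, 12, 17, 2, 19, 1, 0, 4, 5, 7, 10, 6, 9, 8]
i: (SA[i-1],SA[i]) lcp shared
  1: (13,14) 3 'aaa'
  2: (14,15) 2 'aa'
  3: (15,16) 1 'a'
  4: (16,18) 2 'ac'
  5: (18,3) 2 'ac'
  6: (3,20) 0 ''
  7: (20,11) 1 'b'
  8: (11,12) 0 ''
  9: (12,17) 2 'ca'
  10: (17,2) 3 'cac'
  11: (2,19) 1 'c'
  12: (19,1) 1 'c'
  13: (1,0) 2 'cc'
  14: (0,4) 2 'cc'
  15: (4,5) 1 'c'
  16: (5,7) 2 'ce'
  17: (7,10) 0 ''
  18: (10,6) 0 ''
  19: (6,9) 1 'e'
  20: (9,8) 1 'e'

n(n+1)/2 = 21·22/2 = 231
Σ LCP = 0 + 3 + 2 + 1 + 2 + 2 + 0 + 1 + 0 + 2 + 3 + 1 + 1 + 2 + 2 + 1 + 2 + 0 + 0 + 1 + 1 = 27
distinct = 231 − 27 = 204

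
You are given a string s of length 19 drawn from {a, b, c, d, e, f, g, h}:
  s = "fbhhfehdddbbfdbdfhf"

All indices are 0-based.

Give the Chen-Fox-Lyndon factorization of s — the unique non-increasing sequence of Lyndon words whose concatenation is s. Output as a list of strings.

emit factor 1: 'f' (i=0, period=1)
emit factor 2: 'bhhfehddd' (i=1, period=9)
emit factor 3: 'bbfdbdfhf' (i=10, period=9)

["f", "bhhfehddd", "bbfdbdfhf"]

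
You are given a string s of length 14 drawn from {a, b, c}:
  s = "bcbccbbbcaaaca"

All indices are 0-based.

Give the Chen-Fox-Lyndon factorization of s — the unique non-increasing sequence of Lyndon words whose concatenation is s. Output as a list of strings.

["bcbcc", "bbbc", "aaac", "a"]

emit factor 1: 'bcbcc' (i=0, period=5)
emit factor 2: 'bbbc' (i=5, period=4)
emit factor 3: 'aaac' (i=9, period=4)
emit factor 4: 'a' (i=13, period=1)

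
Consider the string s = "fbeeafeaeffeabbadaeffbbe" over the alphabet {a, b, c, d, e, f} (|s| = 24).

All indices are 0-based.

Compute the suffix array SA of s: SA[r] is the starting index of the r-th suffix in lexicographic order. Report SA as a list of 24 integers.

[12, 15, 17, 7, 4, 14, 13, 21, 22, 1, 16, 23, 11, 6, 3, 2, 18, 8, 20, 0, 10, 5, 19, 9]

rank→(start, suffix):
  0 → (12, 'abbadaeffbbe')
  1 → (15, 'adaeffbbe')
  2 → (17, 'aeffbbe')
  3 → (7, 'aeffeabbadaeffbbe')
  4 → (4, 'afeaeffeabbadaeffbbe')
  5 → (14, 'badaeffbbe')
  6 → (13, 'bbadaeffbbe')
  7 → (21, 'bbe')
  8 → (22, 'be')
  9 → (1, 'beeafeaeffeabbadaeffbbe')
  10 → (16, 'daeffbbe')
  11 → (23, 'e')
  12 → (11, 'eabbadaeffbbe')
  13 → (6, 'eaeffeabbadaeffbbe')
  14 → (3, 'eafeaeffeabbadaeffbbe')
  15 → (2, 'eeafeaeffeabbadaeffbbe')
  16 → (18, 'effbbe')
  17 → (8, 'effeabbadaeffbbe')
  18 → (20, 'fbbe')
  19 → (0, 'fbeeafeaeffeabbadaeffbbe')
  20 → (10, 'feabbadaeffbbe')
  21 → (5, 'feaeffeabbadaeffbbe')
  22 → (19, 'ffbbe')
  23 → (9, 'ffeabbadaeffbbe')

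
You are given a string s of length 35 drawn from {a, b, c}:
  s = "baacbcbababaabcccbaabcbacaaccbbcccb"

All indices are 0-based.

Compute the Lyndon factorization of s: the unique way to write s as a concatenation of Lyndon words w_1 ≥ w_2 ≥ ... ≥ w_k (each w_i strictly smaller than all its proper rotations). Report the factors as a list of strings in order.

emit factor 1: 'b' (i=0, period=1)
emit factor 2: 'aacbcbabab' (i=1, period=10)
emit factor 3: 'aabcccb' (i=11, period=7)
emit factor 4: 'aabcbacaaccbbcccb' (i=18, period=17)

["b", "aacbcbabab", "aabcccb", "aabcbacaaccbbcccb"]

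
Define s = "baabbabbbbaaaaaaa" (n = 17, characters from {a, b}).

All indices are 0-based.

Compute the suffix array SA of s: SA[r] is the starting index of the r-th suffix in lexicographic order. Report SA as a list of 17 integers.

sorted suffixes:
  #0 SA[0]=16  'a'
  #1 SA[1]=15  'aa'
  #2 SA[2]=14  'aaa'
  #3 SA[3]=13  'aaaa'
  #4 SA[4]=12  'aaaaa'
  #5 SA[5]=11  'aaaaaa'
  #6 SA[6]=10  'aaaaaaa'
  #7 SA[7]=1  'aabbabbbbaaaaaaa'
  #8 SA[8]=2  'abbabbbbaaaaaaa'
  #9 SA[9]=5  'abbbbaaaaaaa'
  #10 SA[10]=9  'baaaaaaa'
  #11 SA[11]=0  'baabbabbbbaaaaaaa'
  #12 SA[12]=4  'babbbbaaaaaaa'
  #13 SA[13]=8  'bbaaaaaaa'
  #14 SA[14]=3  'bbabbbbaaaaaaa'
  #15 SA[15]=7  'bbbaaaaaaa'
  #16 SA[16]=6  'bbbbaaaaaaa'

[16, 15, 14, 13, 12, 11, 10, 1, 2, 5, 9, 0, 4, 8, 3, 7, 6]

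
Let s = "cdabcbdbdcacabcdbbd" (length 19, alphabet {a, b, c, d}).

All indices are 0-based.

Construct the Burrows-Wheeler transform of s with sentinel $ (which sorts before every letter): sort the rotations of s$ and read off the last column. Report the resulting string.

ddccdaabcdadb$bbccbb

rank  rotation              last
    0  $cdabcbdbdcacabcdbbd  d
    1  abcbdbdcacabcdbbd$cd  d
    2  abcdbbd$cdabcbdbdcac  c
    3  acabcdbbd$cdabcbdbdc  c
    4  bbd$cdabcbdbdcacabcd  d
    5  bcbdbdcacabcdbbd$cda  a
    6  bcdbbd$cdabcbdbdcaca  a
    7  bd$cdabcbdbdcacabcdb  b
    8  bdbdcacabcdbbd$cdabc  c
    9  bdcacabcdbbd$cdabcbd  d
   10  cabcdbbd$cdabcbdbdca  a
   11  cacabcdbbd$cdabcbdbd  d
   12  cbdbdcacabcdbbd$cdab  b
   13  cdabcbdbdcacabcdbbd$  $
   14  cdbbd$cdabcbdbdcacab  b
   15  d$cdabcbdbdcacabcdbb  b
   16  dabcbdbdcacabcdbbd$c  c
   17  dbbd$cdabcbdbdcacabc  c
   18  dbdcacabcdbbd$cdabcb  b
   19  dcacabcdbbd$cdabcbdb  b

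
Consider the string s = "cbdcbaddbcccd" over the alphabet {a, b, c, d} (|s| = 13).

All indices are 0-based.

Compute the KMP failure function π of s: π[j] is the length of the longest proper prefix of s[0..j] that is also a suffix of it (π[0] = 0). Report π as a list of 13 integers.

π[0] = 0
j=1 s[j]='b': π[1]=0 (border '')
j=2 s[j]='d': π[2]=0 (border '')
j=3 s[j]='c': π[3]=1 (border 'c')
j=4 s[j]='b': π[4]=2 (border 'cb')
j=5 s[j]='a': k: 2→0; π[5]=0 (border '')
j=6 s[j]='d': π[6]=0 (border '')
j=7 s[j]='d': π[7]=0 (border '')
j=8 s[j]='b': π[8]=0 (border '')
j=9 s[j]='c': π[9]=1 (border 'c')
j=10 s[j]='c': k: 1→0; π[10]=1 (border 'c')
j=11 s[j]='c': k: 1→0; π[11]=1 (border 'c')
j=12 s[j]='d': k: 1→0; π[12]=0 (border '')

[0, 0, 0, 1, 2, 0, 0, 0, 0, 1, 1, 1, 0]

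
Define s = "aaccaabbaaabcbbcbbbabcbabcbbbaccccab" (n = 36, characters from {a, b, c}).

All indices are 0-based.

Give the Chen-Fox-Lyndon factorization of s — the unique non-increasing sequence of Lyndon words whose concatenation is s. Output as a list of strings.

emit factor 1: 'aacc' (i=0, period=4)
emit factor 2: 'aabb' (i=4, period=4)
emit factor 3: 'aaabcbbcbbbabcbabcbbbaccccab' (i=8, period=28)

["aacc", "aabb", "aaabcbbcbbbabcbabcbbbaccccab"]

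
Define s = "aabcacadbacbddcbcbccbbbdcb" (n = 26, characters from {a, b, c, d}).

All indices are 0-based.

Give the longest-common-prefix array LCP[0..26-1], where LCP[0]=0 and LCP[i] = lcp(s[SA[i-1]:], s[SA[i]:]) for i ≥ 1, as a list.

[0, 1, 1, 2, 1, 0, 1, 1, 2, 1, 2, 2, 1, 2, 0, 2, 1, 2, 2, 3, 2, 1, 0, 1, 3, 1]

rank→(start, suffix):
  0 → (0, 'aabcacadbacbddcbcbccbbbdcb')
  1 → (1, 'abcacadbacbddcbcbccbbbdcb')
  2 → (4, 'acadbacbddcbcbccbbbdcb')
  3 → (9, 'acbddcbcbccbbbdcb')
  4 → (6, 'adbacbddcbcbccbbbdcb')
  5 → (25, 'b')
  6 → (8, 'bacbddcbcbccbbbdcb')
  7 → (20, 'bbbdcb')
  8 → (21, 'bbdcb')
  9 → (2, 'bcacadbacbddcbcbccbbbdcb')
  10 → (15, 'bcbccbbbdcb')
  11 → (17, 'bccbbbdcb')
  12 → (22, 'bdcb')
  13 → (11, 'bddcbcbccbbbdcb')
  14 → (3, 'cacadbacbddcbcbccbbbdcb')
  15 → (5, 'cadbacbddcbcbccbbbdcb')
  16 → (24, 'cb')
  17 → (19, 'cbbbdcb')
  18 → (14, 'cbcbccbbbdcb')
  19 → (16, 'cbccbbbdcb')
  20 → (10, 'cbddcbcbccbbbdcb')
  21 → (18, 'ccbbbdcb')
  22 → (7, 'dbacbddcbcbccbbbdcb')
  23 → (23, 'dcb')
  24 → (13, 'dcbcbccbbbdcb')
  25 → (12, 'ddcbcbccbbbdcb')

SA = [0, 1, 4, 9, 6, 25, 8, 20, 21, 2, 15, 17, 22, 11, 3, 5, 24, 19, 14, 16, 10, 18, 7, 23, 13, 12]
rank  pair      lcp
   1  s[0:],s[1:]  1  'a'
   2  s[1:],s[4:]  1  'a'
   3  s[4:],s[9:]  2  'ac'
   4  s[9:],s[6:]  1  'a'
   5  s[6:],s[25:]  0  ''
   6  s[25:],s[8:]  1  'b'
   7  s[8:],s[20:]  1  'b'
   8  s[20:],s[21:]  2  'bb'
   9  s[21:],s[2:]  1  'b'
  10  s[2:],s[15:]  2  'bc'
  11  s[15:],s[17:]  2  'bc'
  12  s[17:],s[22:]  1  'b'
  13  s[22:],s[11:]  2  'bd'
  14  s[11:],s[3:]  0  ''
  15  s[3:],s[5:]  2  'ca'
  16  s[5:],s[24:]  1  'c'
  17  s[24:],s[19:]  2  'cb'
  18  s[19:],s[14:]  2  'cb'
  19  s[14:],s[16:]  3  'cbc'
  20  s[16:],s[10:]  2  'cb'
  21  s[10:],s[18:]  1  'c'
  22  s[18:],s[7:]  0  ''
  23  s[7:],s[23:]  1  'd'
  24  s[23:],s[13:]  3  'dcb'
  25  s[13:],s[12:]  1  'd'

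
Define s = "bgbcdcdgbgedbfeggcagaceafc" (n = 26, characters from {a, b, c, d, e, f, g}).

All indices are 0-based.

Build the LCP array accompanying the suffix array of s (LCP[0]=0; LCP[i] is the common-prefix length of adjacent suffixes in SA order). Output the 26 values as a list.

sorted suffixes:
  #0 SA[0]=20  'aceafc'
  #1 SA[1]=23  'afc'
  #2 SA[2]=18  'agaceafc'
  #3 SA[3]=2  'bcdcdgbgedbfeggcagaceafc'
  #4 SA[4]=12  'bfeggcagaceafc'
  #5 SA[5]=0  'bgbcdcdgbgedbfeggcagaceafc'
  #6 SA[6]=8  'bgedbfeggcagaceafc'
  #7 SA[7]=25  'c'
  #8 SA[8]=17  'cagaceafc'
  #9 SA[9]=3  'cdcdgbgedbfeggcagaceafc'
  #10 SA[10]=5  'cdgbgedbfeggcagaceafc'
  #11 SA[11]=21  'ceafc'
  #12 SA[12]=11  'dbfeggcagaceafc'
  #13 SA[13]=4  'dcdgbgedbfeggcagaceafc'
  #14 SA[14]=6  'dgbgedbfeggcagaceafc'
  #15 SA[15]=22  'eafc'
  #16 SA[16]=10  'edbfeggcagaceafc'
  #17 SA[17]=14  'eggcagaceafc'
  #18 SA[18]=24  'fc'
  #19 SA[19]=13  'feggcagaceafc'
  #20 SA[20]=19  'gaceafc'
  #21 SA[21]=1  'gbcdcdgbgedbfeggcagaceafc'
  #22 SA[22]=7  'gbgedbfeggcagaceafc'
  #23 SA[23]=16  'gcagaceafc'
  #24 SA[24]=9  'gedbfeggcagaceafc'
  #25 SA[25]=15  'ggcagaceafc'

SA = [20, 23, 18, 2, 12, 0, 8, 25, 17, 3, 5, 21, 11, 4, 6, 22, 10, 14, 24, 13, 19, 1, 7, 16, 9, 15]
[i] adj suffixes → lcp
  [1] 20/23 → 1 ('a')
  [2] 23/18 → 1 ('a')
  [3] 18/2 → 0 ('')
  [4] 2/12 → 1 ('b')
  [5] 12/0 → 1 ('b')
  [6] 0/8 → 2 ('bg')
  [7] 8/25 → 0 ('')
  [8] 25/17 → 1 ('c')
  [9] 17/3 → 1 ('c')
  [10] 3/5 → 2 ('cd')
  [11] 5/21 → 1 ('c')
  [12] 21/11 → 0 ('')
  [13] 11/4 → 1 ('d')
  [14] 4/6 → 1 ('d')
  [15] 6/22 → 0 ('')
  [16] 22/10 → 1 ('e')
  [17] 10/14 → 1 ('e')
  [18] 14/24 → 0 ('')
  [19] 24/13 → 1 ('f')
  [20] 13/19 → 0 ('')
  [21] 19/1 → 1 ('g')
  [22] 1/7 → 2 ('gb')
  [23] 7/16 → 1 ('g')
  [24] 16/9 → 1 ('g')
  [25] 9/15 → 1 ('g')

[0, 1, 1, 0, 1, 1, 2, 0, 1, 1, 2, 1, 0, 1, 1, 0, 1, 1, 0, 1, 0, 1, 2, 1, 1, 1]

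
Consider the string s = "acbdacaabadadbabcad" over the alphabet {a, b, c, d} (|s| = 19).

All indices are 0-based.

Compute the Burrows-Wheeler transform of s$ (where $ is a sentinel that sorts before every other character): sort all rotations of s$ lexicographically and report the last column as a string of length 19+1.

rank  rotation              last
    0  $acbdacaabadadbabcad  d
    1  aabadadbabcad$acbdac  c
    2  abadadbabcad$acbdaca  a
    3  abcad$acbdacaabadadb  b
    4  acaabadadbabcad$acbd  d
    5  acbdacaabadadbabcad$  $
    6  ad$acbdacaabadadbabc  c
    7  adadbabcad$acbdacaab  b
    8  adbabcad$acbdacaabad  d
    9  babcad$acbdacaabadad  d
   10  badadbabcad$acbdacaa  a
   11  bcad$acbdacaabadadba  a
   12  bdacaabadadbabcad$ac  c
   13  caabadadbabcad$acbda  a
   14  cad$acbdacaabadadbab  b
   15  cbdacaabadadbabcad$a  a
   16  d$acbdacaabadadbabca  a
   17  dacaabadadbabcad$acb  b
   18  dadbabcad$acbdacaaba  a
   19  dbabcad$acbdacaabada  a

dcabd$cbddaacabaabaa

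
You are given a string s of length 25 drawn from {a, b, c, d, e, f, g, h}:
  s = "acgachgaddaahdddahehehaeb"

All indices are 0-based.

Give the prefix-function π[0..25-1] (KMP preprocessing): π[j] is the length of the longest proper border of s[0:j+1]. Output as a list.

π[0] = 0
j=1 s[j]='c': π[1]=0 (border '')
j=2 s[j]='g': π[2]=0 (border '')
j=3 s[j]='a': π[3]=1 (border 'a')
j=4 s[j]='c': π[4]=2 (border 'ac')
j=5 s[j]='h': k: 2→0; π[5]=0 (border '')
j=6 s[j]='g': π[6]=0 (border '')
j=7 s[j]='a': π[7]=1 (border 'a')
j=8 s[j]='d': k: 1→0; π[8]=0 (border '')
j=9 s[j]='d': π[9]=0 (border '')
j=10 s[j]='a': π[10]=1 (border 'a')
j=11 s[j]='a': k: 1→0; π[11]=1 (border 'a')
j=12 s[j]='h': k: 1→0; π[12]=0 (border '')
j=13 s[j]='d': π[13]=0 (border '')
j=14 s[j]='d': π[14]=0 (border '')
j=15 s[j]='d': π[15]=0 (border '')
j=16 s[j]='a': π[16]=1 (border 'a')
j=17 s[j]='h': k: 1→0; π[17]=0 (border '')
j=18 s[j]='e': π[18]=0 (border '')
j=19 s[j]='h': π[19]=0 (border '')
j=20 s[j]='e': π[20]=0 (border '')
j=21 s[j]='h': π[21]=0 (border '')
j=22 s[j]='a': π[22]=1 (border 'a')
j=23 s[j]='e': k: 1→0; π[23]=0 (border '')
j=24 s[j]='b': π[24]=0 (border '')

[0, 0, 0, 1, 2, 0, 0, 1, 0, 0, 1, 1, 0, 0, 0, 0, 1, 0, 0, 0, 0, 0, 1, 0, 0]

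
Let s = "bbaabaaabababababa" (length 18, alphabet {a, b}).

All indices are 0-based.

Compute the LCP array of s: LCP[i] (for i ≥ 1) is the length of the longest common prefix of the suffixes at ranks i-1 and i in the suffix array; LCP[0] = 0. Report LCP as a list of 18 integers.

rank | idx | suffix
   0 |  17 | a
   1 |   5 | aaabababababa
   2 |   2 | aabaaabababababa
   3 |   6 | aabababababa
   4 |  15 | aba
   5 |   3 | abaaabababababa
   6 |  13 | ababa
   7 |  11 | abababa
   8 |   9 | ababababa
   9 |   7 | abababababa
  10 |  16 | ba
  11 |   4 | baaabababababa
  12 |   1 | baabaaabababababa
  13 |  14 | baba
  14 |  12 | bababa
  15 |  10 | babababa
  16 |   8 | bababababa
  17 |   0 | bbaabaaabababababa

SA = [17, 5, 2, 6, 15, 3, 13, 11, 9, 7, 16, 4, 1, 14, 12, 10, 8, 0]
rank  pair      lcp
   1  s[17:],s[5:]  1  'a'
   2  s[5:],s[2:]  2  'aa'
   3  s[2:],s[6:]  4  'aaba'
   4  s[6:],s[15:]  1  'a'
   5  s[15:],s[3:]  3  'aba'
   6  s[3:],s[13:]  3  'aba'
   7  s[13:],s[11:]  5  'ababa'
   8  s[11:],s[9:]  7  'abababa'
   9  s[9:],s[7:]  9  'ababababa'
  10  s[7:],s[16:]  0  ''
  11  s[16:],s[4:]  2  'ba'
  12  s[4:],s[1:]  3  'baa'
  13  s[1:],s[14:]  2  'ba'
  14  s[14:],s[12:]  4  'baba'
  15  s[12:],s[10:]  6  'bababa'
  16  s[10:],s[8:]  8  'babababa'
  17  s[8:],s[0:]  1  'b'

[0, 1, 2, 4, 1, 3, 3, 5, 7, 9, 0, 2, 3, 2, 4, 6, 8, 1]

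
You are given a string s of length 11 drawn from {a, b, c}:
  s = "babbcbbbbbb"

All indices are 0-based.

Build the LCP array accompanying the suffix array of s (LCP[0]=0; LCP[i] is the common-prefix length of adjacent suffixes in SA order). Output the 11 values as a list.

rank→(start, suffix):
  0 → (1, 'abbcbbbbbb')
  1 → (10, 'b')
  2 → (0, 'babbcbbbbbb')
  3 → (9, 'bb')
  4 → (8, 'bbb')
  5 → (7, 'bbbb')
  6 → (6, 'bbbbb')
  7 → (5, 'bbbbbb')
  8 → (2, 'bbcbbbbbb')
  9 → (3, 'bcbbbbbb')
  10 → (4, 'cbbbbbb')

SA = [1, 10, 0, 9, 8, 7, 6, 5, 2, 3, 4]
[i] adj suffixes → lcp
  [1] 1/10 → 0 ('')
  [2] 10/0 → 1 ('b')
  [3] 0/9 → 1 ('b')
  [4] 9/8 → 2 ('bb')
  [5] 8/7 → 3 ('bbb')
  [6] 7/6 → 4 ('bbbb')
  [7] 6/5 → 5 ('bbbbb')
  [8] 5/2 → 2 ('bb')
  [9] 2/3 → 1 ('b')
  [10] 3/4 → 0 ('')

[0, 0, 1, 1, 2, 3, 4, 5, 2, 1, 0]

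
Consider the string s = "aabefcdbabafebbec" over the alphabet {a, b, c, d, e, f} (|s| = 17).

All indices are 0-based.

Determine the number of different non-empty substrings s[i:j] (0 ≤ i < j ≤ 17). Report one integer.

139

rank→(start, suffix):
  0 → (0, 'aabefcdbabafebbec')
  1 → (8, 'abafebbec')
  2 → (1, 'abefcdbabafebbec')
  3 → (10, 'afebbec')
  4 → (7, 'babafebbec')
  5 → (9, 'bafebbec')
  6 → (13, 'bbec')
  7 → (14, 'bec')
  8 → (2, 'befcdbabafebbec')
  9 → (16, 'c')
  10 → (5, 'cdbabafebbec')
  11 → (6, 'dbabafebbec')
  12 → (12, 'ebbec')
  13 → (15, 'ec')
  14 → (3, 'efcdbabafebbec')
  15 → (4, 'fcdbabafebbec')
  16 → (11, 'febbec')

SA = [0, 8, 1, 10, 7, 9, 13, 14, 2, 16, 5, 6, 12, 15, 3, 4, 11]
[i] adj suffixes → lcp
  [1] 0/8 → 1 ('a')
  [2] 8/1 → 2 ('ab')
  [3] 1/10 → 1 ('a')
  [4] 10/7 → 0 ('')
  [5] 7/9 → 2 ('ba')
  [6] 9/13 → 1 ('b')
  [7] 13/14 → 1 ('b')
  [8] 14/2 → 2 ('be')
  [9] 2/16 → 0 ('')
  [10] 16/5 → 1 ('c')
  [11] 5/6 → 0 ('')
  [12] 6/12 → 0 ('')
  [13] 12/15 → 1 ('e')
  [14] 15/3 → 1 ('e')
  [15] 3/4 → 0 ('')
  [16] 4/11 → 1 ('f')

n(n+1)/2 = 17·18/2 = 153
Σ LCP = 0 + 1 + 2 + 1 + 0 + 2 + 1 + 1 + 2 + 0 + 1 + 0 + 0 + 1 + 1 + 0 + 1 = 14
distinct = 153 − 14 = 139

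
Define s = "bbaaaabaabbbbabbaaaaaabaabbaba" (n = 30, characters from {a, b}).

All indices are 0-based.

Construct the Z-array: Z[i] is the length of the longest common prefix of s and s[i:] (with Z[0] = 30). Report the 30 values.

[30, 1, 0, 0, 0, 0, 1, 0, 0, 2, 2, 3, 1, 0, 6, 1, 0, 0, 0, 0, 0, 0, 1, 0, 0, 3, 1, 0, 1, 0]

Z[0]=30
i=1: i≥r, start 0; Z[1]=1 scan→box=[1,2)
i=2: i≥r, start 0; Z[2]=0
i=3: i≥r, start 0; Z[3]=0
i=4: i≥r, start 0; Z[4]=0
i=5: i≥r, start 0; Z[5]=0
i=6: i≥r, start 0; Z[6]=1 scan→box=[6,7)
i=7: i≥r, start 0; Z[7]=0
i=8: i≥r, start 0; Z[8]=0
i=9: i≥r, start 0; Z[9]=2 scan→box=[9,11)
i=10: min(r-i=1, Z[1]=1)=1; Z[10]=2 scan→box=[10,12)
i=11: min(r-i=1, Z[1]=1)=1; Z[11]=3 scan→box=[11,14)
i=12: min(r-i=2, Z[1]=1)=1; Z[12]=1
i=13: min(r-i=1, Z[2]=0)=0; Z[13]=0
i=14: i≥r, start 0; Z[14]=6 scan→box=[14,20)
i=15: min(r-i=5, Z[1]=1)=1; Z[15]=1
i=16: min(r-i=4, Z[2]=0)=0; Z[16]=0
i=17: min(r-i=3, Z[3]=0)=0; Z[17]=0
i=18: min(r-i=2, Z[4]=0)=0; Z[18]=0
i=19: min(r-i=1, Z[5]=0)=0; Z[19]=0
i=20: i≥r, start 0; Z[20]=0
i=21: i≥r, start 0; Z[21]=0
i=22: i≥r, start 0; Z[22]=1 scan→box=[22,23)
i=23: i≥r, start 0; Z[23]=0
i=24: i≥r, start 0; Z[24]=0
i=25: i≥r, start 0; Z[25]=3 scan→box=[25,28)
i=26: min(r-i=2, Z[1]=1)=1; Z[26]=1
i=27: min(r-i=1, Z[2]=0)=0; Z[27]=0
i=28: i≥r, start 0; Z[28]=1 scan→box=[28,29)
i=29: i≥r, start 0; Z[29]=0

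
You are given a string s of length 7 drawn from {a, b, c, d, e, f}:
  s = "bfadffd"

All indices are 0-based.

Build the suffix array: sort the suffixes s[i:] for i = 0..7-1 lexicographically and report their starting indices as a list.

[2, 0, 6, 3, 1, 5, 4]

sorted suffixes:
  #0 SA[0]=2  'adffd'
  #1 SA[1]=0  'bfadffd'
  #2 SA[2]=6  'd'
  #3 SA[3]=3  'dffd'
  #4 SA[4]=1  'fadffd'
  #5 SA[5]=5  'fd'
  #6 SA[6]=4  'ffd'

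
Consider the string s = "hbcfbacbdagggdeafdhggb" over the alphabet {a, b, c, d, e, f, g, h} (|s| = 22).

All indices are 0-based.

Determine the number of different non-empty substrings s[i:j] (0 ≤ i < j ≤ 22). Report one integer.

237

sorted suffixes:
  #0 SA[0]=5  'acbdagggdeafdhggb'
  #1 SA[1]=15  'afdhggb'
  #2 SA[2]=9  'agggdeafdhggb'
  #3 SA[3]=21  'b'
  #4 SA[4]=4  'bacbdagggdeafdhggb'
  #5 SA[5]=1  'bcfbacbdagggdeafdhggb'
  #6 SA[6]=7  'bdagggdeafdhggb'
  #7 SA[7]=6  'cbdagggdeafdhggb'
  #8 SA[8]=2  'cfbacbdagggdeafdhggb'
  #9 SA[9]=8  'dagggdeafdhggb'
  #10 SA[10]=13  'deafdhggb'
  #11 SA[11]=17  'dhggb'
  #12 SA[12]=14  'eafdhggb'
  #13 SA[13]=3  'fbacbdagggdeafdhggb'
  #14 SA[14]=16  'fdhggb'
  #15 SA[15]=20  'gb'
  #16 SA[16]=12  'gdeafdhggb'
  #17 SA[17]=19  'ggb'
  #18 SA[18]=11  'ggdeafdhggb'
  #19 SA[19]=10  'gggdeafdhggb'
  #20 SA[20]=0  'hbcfbacbdagggdeafdhggb'
  #21 SA[21]=18  'hggb'

SA = [5, 15, 9, 21, 4, 1, 7, 6, 2, 8, 13, 17, 14, 3, 16, 20, 12, 19, 11, 10, 0, 18]
rank  pair      lcp
   1  s[5:],s[15:]  1  'a'
   2  s[15:],s[9:]  1  'a'
   3  s[9:],s[21:]  0  ''
   4  s[21:],s[4:]  1  'b'
   5  s[4:],s[1:]  1  'b'
   6  s[1:],s[7:]  1  'b'
   7  s[7:],s[6:]  0  ''
   8  s[6:],s[2:]  1  'c'
   9  s[2:],s[8:]  0  ''
  10  s[8:],s[13:]  1  'd'
  11  s[13:],s[17:]  1  'd'
  12  s[17:],s[14:]  0  ''
  13  s[14:],s[3:]  0  ''
  14  s[3:],s[16:]  1  'f'
  15  s[16:],s[20:]  0  ''
  16  s[20:],s[12:]  1  'g'
  17  s[12:],s[19:]  1  'g'
  18  s[19:],s[11:]  2  'gg'
  19  s[11:],s[10:]  2  'gg'
  20  s[10:],s[0:]  0  ''
  21  s[0:],s[18:]  1  'h'

n(n+1)/2 = 22·23/2 = 253
Σ LCP = 0 + 1 + 1 + 0 + 1 + 1 + 1 + 0 + 1 + 0 + 1 + 1 + 0 + 0 + 1 + 0 + 1 + 1 + 2 + 2 + 0 + 1 = 16
distinct = 253 − 16 = 237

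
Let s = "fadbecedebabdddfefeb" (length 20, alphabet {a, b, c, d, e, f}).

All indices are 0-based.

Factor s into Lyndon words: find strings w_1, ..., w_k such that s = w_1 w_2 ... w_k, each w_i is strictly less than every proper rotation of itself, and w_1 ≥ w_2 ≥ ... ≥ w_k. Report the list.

["f", "adbecedeb", "abdddfefeb"]

emit factor 1: 'f' (i=0, period=1)
emit factor 2: 'adbecedeb' (i=1, period=9)
emit factor 3: 'abdddfefeb' (i=10, period=10)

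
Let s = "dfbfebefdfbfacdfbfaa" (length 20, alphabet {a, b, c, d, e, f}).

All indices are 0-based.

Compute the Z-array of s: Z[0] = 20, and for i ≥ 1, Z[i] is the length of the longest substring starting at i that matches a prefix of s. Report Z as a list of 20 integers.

Z[0]=20
i=1: outside box; Z[1]=0
i=2: outside box; Z[2]=0
i=3: outside box; Z[3]=0
i=4: outside box; Z[4]=0
i=5: outside box; Z[5]=0
i=6: outside box; Z[6]=0
i=7: outside box; Z[7]=0
i=8: outside box; Z[8]=4 grow→box=[8,12)
i=9: min(r-i=3, Z[1]=0)=0; Z[9]=0
i=10: min(r-i=2, Z[2]=0)=0; Z[10]=0
i=11: min(r-i=1, Z[3]=0)=0; Z[11]=0
i=12: outside box; Z[12]=0
i=13: outside box; Z[13]=0
i=14: outside box; Z[14]=4 grow→box=[14,18)
i=15: min(r-i=3, Z[1]=0)=0; Z[15]=0
i=16: min(r-i=2, Z[2]=0)=0; Z[16]=0
i=17: min(r-i=1, Z[3]=0)=0; Z[17]=0
i=18: outside box; Z[18]=0
i=19: outside box; Z[19]=0

[20, 0, 0, 0, 0, 0, 0, 0, 4, 0, 0, 0, 0, 0, 4, 0, 0, 0, 0, 0]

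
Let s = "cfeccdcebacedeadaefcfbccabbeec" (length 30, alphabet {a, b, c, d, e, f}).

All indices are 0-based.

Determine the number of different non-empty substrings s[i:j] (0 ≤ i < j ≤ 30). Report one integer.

rank | idx | suffix
   0 |  24 | abbeec
   1 |   9 | acedeadaefcfbccabbeec
   2 |  14 | adaefcfbccabbeec
   3 |  16 | aefcfbccabbeec
   4 |   8 | bacedeadaefcfbccabbeec
   5 |  25 | bbeec
   6 |  21 | bccabbeec
   7 |  26 | beec
   8 |  29 | c
   9 |  23 | cabbeec
  10 |  22 | ccabbeec
  11 |   3 | ccdcebacedeadaefcfbccabbeec
  12 |   4 | cdcebacedeadaefcfbccabbeec
  13 |   6 | cebacedeadaefcfbccabbeec
  14 |  10 | cedeadaefcfbccabbeec
  15 |  19 | cfbccabbeec
  16 |   0 | cfeccdcebacedeadaefcfbccabbeec
  17 |  15 | daefcfbccabbeec
  18 |   5 | dcebacedeadaefcfbccabbeec
  19 |  12 | deadaefcfbccabbeec
  20 |  13 | eadaefcfbccabbeec
  21 |   7 | ebacedeadaefcfbccabbeec
  22 |  28 | ec
  23 |   2 | eccdcebacedeadaefcfbccabbeec
  24 |  11 | edeadaefcfbccabbeec
  25 |  27 | eec
  26 |  17 | efcfbccabbeec
  27 |  20 | fbccabbeec
  28 |  18 | fcfbccabbeec
  29 |   1 | feccdcebacedeadaefcfbccabbeec

SA = [24, 9, 14, 16, 8, 25, 21, 26, 29, 23, 22, 3, 4, 6, 10, 19, 0, 15, 5, 12, 13, 7, 28, 2, 11, 27, 17, 20, 18, 1]
[i] adj suffixes → lcp
  [1] 24/9 → 1 ('a')
  [2] 9/14 → 1 ('a')
  [3] 14/16 → 1 ('a')
  [4] 16/8 → 0 ('')
  [5] 8/25 → 1 ('b')
  [6] 25/21 → 1 ('b')
  [7] 21/26 → 1 ('b')
  [8] 26/29 → 0 ('')
  [9] 29/23 → 1 ('c')
  [10] 23/22 → 1 ('c')
  [11] 22/3 → 2 ('cc')
  [12] 3/4 → 1 ('c')
  [13] 4/6 → 1 ('c')
  [14] 6/10 → 2 ('ce')
  [15] 10/19 → 1 ('c')
  [16] 19/0 → 2 ('cf')
  [17] 0/15 → 0 ('')
  [18] 15/5 → 1 ('d')
  [19] 5/12 → 1 ('d')
  [20] 12/13 → 0 ('')
  [21] 13/7 → 1 ('e')
  [22] 7/28 → 1 ('e')
  [23] 28/2 → 2 ('ec')
  [24] 2/11 → 1 ('e')
  [25] 11/27 → 1 ('e')
  [26] 27/17 → 1 ('e')
  [27] 17/20 → 0 ('')
  [28] 20/18 → 1 ('f')
  [29] 18/1 → 1 ('f')

n(n+1)/2 = 30·31/2 = 465
Σ LCP = 0 + 1 + 1 + 1 + 0 + 1 + 1 + 1 + 0 + 1 + 1 + 2 + 1 + 1 + 2 + 1 + 2 + 0 + 1 + 1 + 0 + 1 + 1 + 2 + 1 + 1 + 1 + 0 + 1 + 1 = 28
distinct = 465 − 28 = 437

437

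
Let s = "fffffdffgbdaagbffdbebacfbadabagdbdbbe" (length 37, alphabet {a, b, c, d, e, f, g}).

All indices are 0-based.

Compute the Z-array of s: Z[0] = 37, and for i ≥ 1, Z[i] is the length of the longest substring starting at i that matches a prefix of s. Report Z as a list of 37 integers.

Z[0]=37
i=1: fresh scan; Z[1]=4 grow→box=[1,5)
i=2: min(r-i=3, Z[1]=4)=3; Z[2]=3
i=3: min(r-i=2, Z[2]=3)=2; Z[3]=2
i=4: min(r-i=1, Z[3]=2)=1; Z[4]=1
i=5: fresh scan; Z[5]=0
i=6: fresh scan; Z[6]=2 grow→box=[6,8)
i=7: min(r-i=1, Z[1]=4)=1; Z[7]=1
i=8: fresh scan; Z[8]=0
i=9: fresh scan; Z[9]=0
i=10: fresh scan; Z[10]=0
i=11: fresh scan; Z[11]=0
i=12: fresh scan; Z[12]=0
i=13: fresh scan; Z[13]=0
i=14: fresh scan; Z[14]=0
i=15: fresh scan; Z[15]=2 grow→box=[15,17)
i=16: min(r-i=1, Z[1]=4)=1; Z[16]=1
i=17: fresh scan; Z[17]=0
i=18: fresh scan; Z[18]=0
i=19: fresh scan; Z[19]=0
i=20: fresh scan; Z[20]=0
i=21: fresh scan; Z[21]=0
i=22: fresh scan; Z[22]=0
i=23: fresh scan; Z[23]=1 grow→box=[23,24)
i=24: fresh scan; Z[24]=0
i=25: fresh scan; Z[25]=0
i=26: fresh scan; Z[26]=0
i=27: fresh scan; Z[27]=0
i=28: fresh scan; Z[28]=0
i=29: fresh scan; Z[29]=0
i=30: fresh scan; Z[30]=0
i=31: fresh scan; Z[31]=0
i=32: fresh scan; Z[32]=0
i=33: fresh scan; Z[33]=0
i=34: fresh scan; Z[34]=0
i=35: fresh scan; Z[35]=0
i=36: fresh scan; Z[36]=0

[37, 4, 3, 2, 1, 0, 2, 1, 0, 0, 0, 0, 0, 0, 0, 2, 1, 0, 0, 0, 0, 0, 0, 1, 0, 0, 0, 0, 0, 0, 0, 0, 0, 0, 0, 0, 0]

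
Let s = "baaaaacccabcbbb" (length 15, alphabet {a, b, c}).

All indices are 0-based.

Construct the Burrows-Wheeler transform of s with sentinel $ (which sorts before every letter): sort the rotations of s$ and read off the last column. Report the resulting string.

bbaaacab$bcacbca

rank  rotation          last
    0  $baaaaacccabcbbb  b
    1  aaaaacccabcbbb$b  b
    2  aaaacccabcbbb$ba  a
    3  aaacccabcbbb$baa  a
    4  aacccabcbbb$baaa  a
    5  abcbbb$baaaaaccc  c
    6  acccabcbbb$baaaa  a
    7  b$baaaaacccabcbb  b
    8  baaaaacccabcbbb$  $
    9  bb$baaaaacccabcb  b
   10  bbb$baaaaacccabc  c
   11  bcbbb$baaaaaccca  a
   12  cabcbbb$baaaaacc  c
   13  cbbb$baaaaacccab  b
   14  ccabcbbb$baaaaac  c
   15  cccabcbbb$baaaaa  a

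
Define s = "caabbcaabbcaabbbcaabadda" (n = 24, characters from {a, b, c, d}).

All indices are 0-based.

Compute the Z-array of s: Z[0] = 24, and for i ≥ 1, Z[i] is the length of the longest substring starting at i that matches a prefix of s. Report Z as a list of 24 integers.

Z[0]=24
i=1: outside box; Z[1]=0
i=2: outside box; Z[2]=0
i=3: outside box; Z[3]=0
i=4: outside box; Z[4]=0
i=5: outside box; Z[5]=10 extend→box=[5,15)
i=6: min(r-i=9, Z[1]=0)=0; Z[6]=0
i=7: min(r-i=8, Z[2]=0)=0; Z[7]=0
i=8: min(r-i=7, Z[3]=0)=0; Z[8]=0
i=9: min(r-i=6, Z[4]=0)=0; Z[9]=0
i=10: min(r-i=5, Z[5]=10)=5; Z[10]=5
i=11: min(r-i=4, Z[6]=0)=0; Z[11]=0
i=12: min(r-i=3, Z[7]=0)=0; Z[12]=0
i=13: min(r-i=2, Z[8]=0)=0; Z[13]=0
i=14: min(r-i=1, Z[9]=0)=0; Z[14]=0
i=15: outside box; Z[15]=0
i=16: outside box; Z[16]=4 extend→box=[16,20)
i=17: min(r-i=3, Z[1]=0)=0; Z[17]=0
i=18: min(r-i=2, Z[2]=0)=0; Z[18]=0
i=19: min(r-i=1, Z[3]=0)=0; Z[19]=0
i=20: outside box; Z[20]=0
i=21: outside box; Z[21]=0
i=22: outside box; Z[22]=0
i=23: outside box; Z[23]=0

[24, 0, 0, 0, 0, 10, 0, 0, 0, 0, 5, 0, 0, 0, 0, 0, 4, 0, 0, 0, 0, 0, 0, 0]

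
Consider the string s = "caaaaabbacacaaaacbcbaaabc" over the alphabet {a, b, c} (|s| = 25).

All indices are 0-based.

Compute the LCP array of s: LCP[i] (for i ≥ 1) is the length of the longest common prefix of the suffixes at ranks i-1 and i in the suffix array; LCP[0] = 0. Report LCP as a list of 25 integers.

rank | idx | suffix
   0 |   1 | aaaaabbacacaaaacbcbaaabc
   1 |   2 | aaaabbacacaaaacbcbaaabc
   2 |  12 | aaaacbcbaaabc
   3 |   3 | aaabbacacaaaacbcbaaabc
   4 |  20 | aaabc
   5 |  13 | aaacbcbaaabc
   6 |   4 | aabbacacaaaacbcbaaabc
   7 |  21 | aabc
   8 |  14 | aacbcbaaabc
   9 |   5 | abbacacaaaacbcbaaabc
  10 |  22 | abc
  11 |  10 | acaaaacbcbaaabc
  12 |   8 | acacaaaacbcbaaabc
  13 |  15 | acbcbaaabc
  14 |  19 | baaabc
  15 |   7 | bacacaaaacbcbaaabc
  16 |   6 | bbacacaaaacbcbaaabc
  17 |  23 | bc
  18 |  17 | bcbaaabc
  19 |  24 | c
  20 |   0 | caaaaabbacacaaaacbcbaaabc
  21 |  11 | caaaacbcbaaabc
  22 |   9 | cacaaaacbcbaaabc
  23 |  18 | cbaaabc
  24 |  16 | cbcbaaabc

SA = [1, 2, 12, 3, 20, 13, 4, 21, 14, 5, 22, 10, 8, 15, 19, 7, 6, 23, 17, 24, 0, 11, 9, 18, 16]
[i] adj suffixes → lcp
  [1] 1/2 → 4 ('aaaa')
  [2] 2/12 → 4 ('aaaa')
  [3] 12/3 → 3 ('aaa')
  [4] 3/20 → 4 ('aaab')
  [5] 20/13 → 3 ('aaa')
  [6] 13/4 → 2 ('aa')
  [7] 4/21 → 3 ('aab')
  [8] 21/14 → 2 ('aa')
  [9] 14/5 → 1 ('a')
  [10] 5/22 → 2 ('ab')
  [11] 22/10 → 1 ('a')
  [12] 10/8 → 3 ('aca')
  [13] 8/15 → 2 ('ac')
  [14] 15/19 → 0 ('')
  [15] 19/7 → 2 ('ba')
  [16] 7/6 → 1 ('b')
  [17] 6/23 → 1 ('b')
  [18] 23/17 → 2 ('bc')
  [19] 17/24 → 0 ('')
  [20] 24/0 → 1 ('c')
  [21] 0/11 → 5 ('caaaa')
  [22] 11/9 → 2 ('ca')
  [23] 9/18 → 1 ('c')
  [24] 18/16 → 2 ('cb')

[0, 4, 4, 3, 4, 3, 2, 3, 2, 1, 2, 1, 3, 2, 0, 2, 1, 1, 2, 0, 1, 5, 2, 1, 2]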